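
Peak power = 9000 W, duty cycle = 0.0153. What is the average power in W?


P_avg = 9000 * 0.0153 = 137.7 W

137.7 W


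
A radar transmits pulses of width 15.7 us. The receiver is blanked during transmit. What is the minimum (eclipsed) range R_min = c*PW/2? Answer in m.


R_min = 3e8 * 15.7e-6 / 2 = 2355.0 m

2355.0 m


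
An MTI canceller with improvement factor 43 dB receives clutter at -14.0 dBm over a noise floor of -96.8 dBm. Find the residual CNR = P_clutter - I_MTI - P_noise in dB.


CNR = -14.0 - 43 - (-96.8) = 39.8 dB

39.8 dB


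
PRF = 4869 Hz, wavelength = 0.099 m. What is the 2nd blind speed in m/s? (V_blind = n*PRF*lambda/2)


V_blind = 2 * 4869 * 0.099 / 2 = 482.0 m/s

482.0 m/s


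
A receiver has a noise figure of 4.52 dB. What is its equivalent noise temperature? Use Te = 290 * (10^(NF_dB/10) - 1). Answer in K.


NF_lin = 10^(4.52/10) = 2.831392
Te = 290 * (2.831392 - 1) = 531.1 K

531.1 K


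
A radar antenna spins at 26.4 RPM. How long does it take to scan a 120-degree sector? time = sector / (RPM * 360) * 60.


t = 120 / (26.4 * 360) * 60 = 0.76 s

0.76 s


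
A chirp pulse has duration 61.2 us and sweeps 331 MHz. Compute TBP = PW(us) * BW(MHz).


TBP = 61.2 * 331 = 20257.2

20257.2


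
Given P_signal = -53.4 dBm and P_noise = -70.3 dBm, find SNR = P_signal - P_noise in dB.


SNR = -53.4 - (-70.3) = 16.9 dB

16.9 dB


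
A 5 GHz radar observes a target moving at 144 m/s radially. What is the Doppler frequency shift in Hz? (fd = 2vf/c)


fd = 2 * 144 * 5000000000.0 / 3e8 = 4800.0 Hz

4800.0 Hz


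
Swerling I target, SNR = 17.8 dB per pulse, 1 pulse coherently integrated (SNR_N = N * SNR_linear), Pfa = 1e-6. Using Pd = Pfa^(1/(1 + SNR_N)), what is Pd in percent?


SNR_lin = 10^(17.8/10) = 60.25596
SNR_N = 1 * 60.25596 = 60.25596
1/(1 + SNR_N) = 1/61.25596 = 0.0163249
Pd = (1e-6)^0.0163249 = 0.79809
Pd = 79.8%

79.8%


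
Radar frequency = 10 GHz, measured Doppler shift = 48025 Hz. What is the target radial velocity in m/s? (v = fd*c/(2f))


v = 48025 * 3e8 / (2 * 10000000000.0) = 720.4 m/s

720.4 m/s


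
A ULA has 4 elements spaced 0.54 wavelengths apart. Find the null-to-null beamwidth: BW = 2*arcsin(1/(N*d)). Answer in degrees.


1/(N*d) = 1/(4*0.54) = 0.462963
BW = 2*arcsin(0.462963) = 55.2 degrees

55.2 degrees


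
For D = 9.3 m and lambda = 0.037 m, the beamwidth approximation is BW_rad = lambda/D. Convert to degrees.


BW_rad = 0.037 / 9.3 = 0.003978
BW_deg = 0.23 degrees

0.23 degrees


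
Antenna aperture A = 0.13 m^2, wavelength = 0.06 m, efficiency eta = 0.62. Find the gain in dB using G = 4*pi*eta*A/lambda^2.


G_linear = 4*pi*0.62*0.13/0.06^2 = 281.35
G_dB = 10*log10(281.35) = 24.5 dB

24.5 dB


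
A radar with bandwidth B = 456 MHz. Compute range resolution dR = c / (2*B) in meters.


dR = 3e8 / (2 * 456000000.0) = 0.33 m

0.33 m


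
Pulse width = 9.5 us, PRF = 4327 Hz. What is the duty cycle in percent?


DC = 9.5e-6 * 4327 * 100 = 4.11%

4.11%


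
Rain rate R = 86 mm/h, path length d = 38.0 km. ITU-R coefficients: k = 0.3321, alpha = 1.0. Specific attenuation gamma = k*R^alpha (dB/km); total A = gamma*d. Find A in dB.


gamma = 0.3321 * 86^1.0 = 28.5606 dB/km
A = 28.5606 * 38.0 = 1085.3 dB

1085.3 dB


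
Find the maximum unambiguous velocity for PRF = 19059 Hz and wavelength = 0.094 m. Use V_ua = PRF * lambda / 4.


V_ua = 19059 * 0.094 / 4 = 447.9 m/s

447.9 m/s


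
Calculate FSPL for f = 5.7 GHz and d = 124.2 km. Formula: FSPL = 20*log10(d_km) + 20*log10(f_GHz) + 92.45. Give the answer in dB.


20*log10(124.2) = 41.88
20*log10(5.7) = 15.12
FSPL = 149.4 dB

149.4 dB


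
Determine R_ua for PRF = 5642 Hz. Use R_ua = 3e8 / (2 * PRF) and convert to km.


R_ua = 3e8 / (2 * 5642) = 26586.3 m = 26.6 km

26.6 km


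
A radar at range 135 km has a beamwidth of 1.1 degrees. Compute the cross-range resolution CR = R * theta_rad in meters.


BW_rad = 0.019198622
CR = 135000 * 0.019198622 = 2591.8 m

2591.8 m


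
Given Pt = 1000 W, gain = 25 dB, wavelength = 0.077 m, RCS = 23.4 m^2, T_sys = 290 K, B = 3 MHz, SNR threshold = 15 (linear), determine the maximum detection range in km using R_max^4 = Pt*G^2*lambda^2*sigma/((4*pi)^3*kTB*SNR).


G_lin = 10^(25/10) = 316.227766
R^4 = 1000 * 316.227766^2 * 0.077^2 * 23.4 / ((4*pi)^3 * 1.38e-23 * 290 * 3000000.0 * 15)
R^4 = 3.8822e16 m^4
R_max = (3.8822e16)^(1/4) = 14036.8 m = 14.0 km

14.0 km


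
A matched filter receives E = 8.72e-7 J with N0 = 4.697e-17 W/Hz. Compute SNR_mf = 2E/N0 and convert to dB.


SNR_lin = 2 * 8.72e-7 / 4.697e-17 = 3.713e10
SNR_dB = 10*log10(3.713e10) = 105.7 dB

105.7 dB


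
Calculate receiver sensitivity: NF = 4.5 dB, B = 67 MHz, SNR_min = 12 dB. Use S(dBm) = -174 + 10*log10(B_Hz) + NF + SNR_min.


10*log10(67000000.0) = 78.26
S = -174 + 78.26 + 4.5 + 12 = -79.2 dBm

-79.2 dBm


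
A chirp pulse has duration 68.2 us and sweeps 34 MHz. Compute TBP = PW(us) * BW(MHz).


TBP = 68.2 * 34 = 2318.8

2318.8


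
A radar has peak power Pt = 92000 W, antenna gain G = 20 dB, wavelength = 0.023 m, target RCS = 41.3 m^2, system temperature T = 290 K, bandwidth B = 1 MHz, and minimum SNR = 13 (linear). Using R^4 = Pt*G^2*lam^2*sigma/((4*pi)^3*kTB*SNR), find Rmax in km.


G_lin = 10^(20/10) = 100.0
R^4 = 92000 * 100.0^2 * 0.023^2 * 41.3 / ((4*pi)^3 * 1.38e-23 * 290 * 1000000.0 * 13)
R^4 = 1.9469e17 m^4
R_max = (1.9469e17)^(1/4) = 21005.6 m = 21.0 km

21.0 km


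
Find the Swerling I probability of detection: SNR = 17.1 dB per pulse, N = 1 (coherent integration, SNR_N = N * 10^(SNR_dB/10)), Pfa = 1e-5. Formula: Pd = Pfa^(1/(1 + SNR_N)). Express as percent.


SNR_lin = 10^(17.1/10) = 51.28614
SNR_N = 1 * 51.28614 = 51.28614
1/(1 + SNR_N) = 1/52.28614 = 0.0191255
Pd = (1e-5)^0.0191255 = 0.80237
Pd = 80.2%

80.2%


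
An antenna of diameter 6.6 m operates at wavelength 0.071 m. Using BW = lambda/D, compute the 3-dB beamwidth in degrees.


BW_rad = 0.071 / 6.6 = 0.010758
BW_deg = 0.62 degrees

0.62 degrees


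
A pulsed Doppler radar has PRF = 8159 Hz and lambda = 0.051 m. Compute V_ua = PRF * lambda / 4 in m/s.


V_ua = 8159 * 0.051 / 4 = 104.0 m/s

104.0 m/s


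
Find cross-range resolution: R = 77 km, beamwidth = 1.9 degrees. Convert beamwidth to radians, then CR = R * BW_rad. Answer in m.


BW_rad = 0.033161256
CR = 77000 * 0.033161256 = 2553.4 m

2553.4 m


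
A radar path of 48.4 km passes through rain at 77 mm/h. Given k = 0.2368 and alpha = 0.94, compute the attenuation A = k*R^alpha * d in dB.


gamma = 0.2368 * 77^0.94 = 14.050215 dB/km
A = 14.050215 * 48.4 = 680.03 dB

680.03 dB


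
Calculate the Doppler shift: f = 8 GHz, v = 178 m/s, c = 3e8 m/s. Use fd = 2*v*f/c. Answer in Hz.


fd = 2 * 178 * 8000000000.0 / 3e8 = 9493.3 Hz

9493.3 Hz


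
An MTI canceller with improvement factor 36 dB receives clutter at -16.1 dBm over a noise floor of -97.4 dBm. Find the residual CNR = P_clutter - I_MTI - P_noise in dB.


CNR = -16.1 - 36 - (-97.4) = 45.3 dB

45.3 dB


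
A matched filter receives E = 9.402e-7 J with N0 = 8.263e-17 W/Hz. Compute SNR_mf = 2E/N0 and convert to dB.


SNR_lin = 2 * 9.402e-7 / 8.263e-17 = 2.276e10
SNR_dB = 10*log10(2.276e10) = 103.6 dB

103.6 dB


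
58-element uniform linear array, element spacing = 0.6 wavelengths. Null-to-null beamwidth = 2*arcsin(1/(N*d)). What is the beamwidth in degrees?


1/(N*d) = 1/(58*0.6) = 0.028736
BW = 2*arcsin(0.028736) = 3.3 degrees

3.3 degrees


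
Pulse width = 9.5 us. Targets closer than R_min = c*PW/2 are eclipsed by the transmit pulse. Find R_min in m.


R_min = 3e8 * 9.5e-6 / 2 = 1425.0 m

1425.0 m


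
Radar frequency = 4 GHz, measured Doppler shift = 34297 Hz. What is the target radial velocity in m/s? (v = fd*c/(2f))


v = 34297 * 3e8 / (2 * 4000000000.0) = 1286.1 m/s

1286.1 m/s


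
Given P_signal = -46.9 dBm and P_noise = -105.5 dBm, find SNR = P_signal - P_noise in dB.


SNR = -46.9 - (-105.5) = 58.6 dB

58.6 dB


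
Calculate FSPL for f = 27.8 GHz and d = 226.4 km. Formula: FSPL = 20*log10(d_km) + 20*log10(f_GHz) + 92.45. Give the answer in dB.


20*log10(226.4) = 47.1
20*log10(27.8) = 28.88
FSPL = 168.4 dB

168.4 dB


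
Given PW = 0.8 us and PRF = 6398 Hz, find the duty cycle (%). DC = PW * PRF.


DC = 0.8e-6 * 6398 * 100 = 0.51%

0.51%


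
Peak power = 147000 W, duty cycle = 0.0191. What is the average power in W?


P_avg = 147000 * 0.0191 = 2807.7 W

2807.7 W


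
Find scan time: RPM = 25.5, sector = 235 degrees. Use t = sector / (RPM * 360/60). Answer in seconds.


t = 235 / (25.5 * 360) * 60 = 1.54 s

1.54 s


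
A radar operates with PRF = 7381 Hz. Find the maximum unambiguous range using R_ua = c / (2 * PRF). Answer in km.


R_ua = 3e8 / (2 * 7381) = 20322.4 m = 20.3 km

20.3 km


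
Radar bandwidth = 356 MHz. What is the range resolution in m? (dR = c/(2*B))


dR = 3e8 / (2 * 356000000.0) = 0.42 m

0.42 m


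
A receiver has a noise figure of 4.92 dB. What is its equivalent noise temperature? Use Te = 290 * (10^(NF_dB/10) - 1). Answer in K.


NF_lin = 10^(4.92/10) = 3.10456
Te = 290 * (3.10456 - 1) = 610.3 K

610.3 K


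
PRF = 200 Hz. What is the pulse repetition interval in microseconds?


PRI = 1/200 = 0.005 s = 5000.0 us

5000.0 us


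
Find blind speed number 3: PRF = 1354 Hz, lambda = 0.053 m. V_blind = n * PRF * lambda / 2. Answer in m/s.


V_blind = 3 * 1354 * 0.053 / 2 = 107.6 m/s

107.6 m/s


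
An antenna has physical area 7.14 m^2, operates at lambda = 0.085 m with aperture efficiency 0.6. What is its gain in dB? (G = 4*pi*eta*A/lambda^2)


G_linear = 4*pi*0.6*7.14/0.085^2 = 7451.12
G_dB = 10*log10(7451.12) = 38.7 dB

38.7 dB


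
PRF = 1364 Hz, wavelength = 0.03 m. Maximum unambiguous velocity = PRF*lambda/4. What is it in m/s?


V_ua = 1364 * 0.03 / 4 = 10.2 m/s

10.2 m/s


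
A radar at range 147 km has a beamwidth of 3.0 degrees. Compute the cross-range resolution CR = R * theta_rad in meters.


BW_rad = 0.052359878
CR = 147000 * 0.052359878 = 7696.9 m

7696.9 m


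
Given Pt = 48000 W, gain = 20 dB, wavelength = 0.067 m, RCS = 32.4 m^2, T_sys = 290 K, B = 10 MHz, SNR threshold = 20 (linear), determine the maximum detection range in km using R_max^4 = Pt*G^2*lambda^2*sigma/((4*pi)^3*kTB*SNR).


G_lin = 10^(20/10) = 100.0
R^4 = 48000 * 100.0^2 * 0.067^2 * 32.4 / ((4*pi)^3 * 1.38e-23 * 290 * 10000000.0 * 20)
R^4 = 4.39541e16 m^4
R_max = (4.39541e16)^(1/4) = 14479.4 m = 14.5 km

14.5 km


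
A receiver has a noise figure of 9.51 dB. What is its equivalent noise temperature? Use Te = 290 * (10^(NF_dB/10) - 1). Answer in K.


NF_lin = 10^(9.51/10) = 8.933055
Te = 290 * (8.933055 - 1) = 2300.6 K

2300.6 K


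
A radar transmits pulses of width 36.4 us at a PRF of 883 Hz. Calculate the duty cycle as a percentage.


DC = 36.4e-6 * 883 * 100 = 3.21%

3.21%


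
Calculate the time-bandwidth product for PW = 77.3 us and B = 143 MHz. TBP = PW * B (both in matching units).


TBP = 77.3 * 143 = 11053.9

11053.9


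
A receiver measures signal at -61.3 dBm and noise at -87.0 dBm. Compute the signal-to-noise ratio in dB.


SNR = -61.3 - (-87.0) = 25.7 dB

25.7 dB


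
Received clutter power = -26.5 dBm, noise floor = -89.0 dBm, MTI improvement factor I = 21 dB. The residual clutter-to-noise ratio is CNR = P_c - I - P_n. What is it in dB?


CNR = -26.5 - 21 - (-89.0) = 41.5 dB

41.5 dB


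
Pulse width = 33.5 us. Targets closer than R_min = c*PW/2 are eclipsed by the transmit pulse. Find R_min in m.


R_min = 3e8 * 33.5e-6 / 2 = 5025.0 m

5025.0 m


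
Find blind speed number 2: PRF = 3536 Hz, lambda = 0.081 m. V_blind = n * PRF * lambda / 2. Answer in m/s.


V_blind = 2 * 3536 * 0.081 / 2 = 286.4 m/s

286.4 m/s


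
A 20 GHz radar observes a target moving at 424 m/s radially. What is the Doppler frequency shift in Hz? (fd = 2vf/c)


fd = 2 * 424 * 20000000000.0 / 3e8 = 56533.3 Hz

56533.3 Hz


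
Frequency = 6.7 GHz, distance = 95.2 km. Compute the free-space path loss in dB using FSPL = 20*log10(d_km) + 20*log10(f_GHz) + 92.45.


20*log10(95.2) = 39.57
20*log10(6.7) = 16.52
FSPL = 148.5 dB

148.5 dB


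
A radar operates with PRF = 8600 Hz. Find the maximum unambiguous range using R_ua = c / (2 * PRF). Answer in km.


R_ua = 3e8 / (2 * 8600) = 17441.9 m = 17.4 km

17.4 km


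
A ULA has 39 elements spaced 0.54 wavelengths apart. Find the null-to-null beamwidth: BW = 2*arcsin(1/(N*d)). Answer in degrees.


1/(N*d) = 1/(39*0.54) = 0.047483
BW = 2*arcsin(0.047483) = 5.4 degrees

5.4 degrees


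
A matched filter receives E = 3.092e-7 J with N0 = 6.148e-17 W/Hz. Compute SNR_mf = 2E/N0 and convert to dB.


SNR_lin = 2 * 3.092e-7 / 6.148e-17 = 1.006e10
SNR_dB = 10*log10(1.006e10) = 100.0 dB

100.0 dB


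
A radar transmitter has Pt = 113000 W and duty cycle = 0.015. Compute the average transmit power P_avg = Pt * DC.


P_avg = 113000 * 0.015 = 1695.0 W

1695.0 W


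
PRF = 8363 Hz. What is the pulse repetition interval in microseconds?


PRI = 1/8363 = 0.0001195743 s = 119.6 us

119.6 us


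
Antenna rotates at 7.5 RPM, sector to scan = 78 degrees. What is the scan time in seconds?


t = 78 / (7.5 * 360) * 60 = 1.73 s

1.73 s


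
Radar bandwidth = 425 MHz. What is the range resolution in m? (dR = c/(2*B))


dR = 3e8 / (2 * 425000000.0) = 0.35 m

0.35 m


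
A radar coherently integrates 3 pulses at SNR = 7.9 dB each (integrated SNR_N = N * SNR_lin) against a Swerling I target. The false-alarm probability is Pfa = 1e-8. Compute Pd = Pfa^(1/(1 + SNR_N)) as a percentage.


SNR_lin = 10^(7.9/10) = 6.16595
SNR_N = 3 * 6.16595 = 18.49785
1/(1 + SNR_N) = 1/19.49785 = 0.0512877
Pd = (1e-8)^0.0512877 = 0.38878
Pd = 38.9%

38.9%


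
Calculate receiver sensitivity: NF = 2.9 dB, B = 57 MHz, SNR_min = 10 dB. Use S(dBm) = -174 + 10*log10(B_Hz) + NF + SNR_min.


10*log10(57000000.0) = 77.56
S = -174 + 77.56 + 2.9 + 10 = -83.5 dBm

-83.5 dBm


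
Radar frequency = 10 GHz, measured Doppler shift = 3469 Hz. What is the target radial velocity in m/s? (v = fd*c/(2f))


v = 3469 * 3e8 / (2 * 10000000000.0) = 52.0 m/s

52.0 m/s


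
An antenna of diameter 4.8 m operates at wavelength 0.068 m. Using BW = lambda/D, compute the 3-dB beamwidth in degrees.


BW_rad = 0.068 / 4.8 = 0.014167
BW_deg = 0.81 degrees

0.81 degrees


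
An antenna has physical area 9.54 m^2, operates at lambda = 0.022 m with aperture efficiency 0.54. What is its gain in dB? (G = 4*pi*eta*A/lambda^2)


G_linear = 4*pi*0.54*9.54/0.022^2 = 133753.96
G_dB = 10*log10(133753.96) = 51.3 dB

51.3 dB


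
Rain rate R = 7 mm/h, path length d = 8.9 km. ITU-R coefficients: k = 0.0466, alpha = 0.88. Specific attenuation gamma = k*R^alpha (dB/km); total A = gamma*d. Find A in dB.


gamma = 0.0466 * 7^0.88 = 0.258269 dB/km
A = 0.258269 * 8.9 = 2.3 dB

2.3 dB


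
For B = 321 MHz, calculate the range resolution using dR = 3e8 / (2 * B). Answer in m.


dR = 3e8 / (2 * 321000000.0) = 0.47 m

0.47 m


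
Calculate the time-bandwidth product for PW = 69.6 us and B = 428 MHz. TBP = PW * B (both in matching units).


TBP = 69.6 * 428 = 29788.8

29788.8


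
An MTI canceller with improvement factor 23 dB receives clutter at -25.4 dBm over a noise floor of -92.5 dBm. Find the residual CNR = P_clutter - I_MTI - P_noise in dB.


CNR = -25.4 - 23 - (-92.5) = 44.1 dB

44.1 dB


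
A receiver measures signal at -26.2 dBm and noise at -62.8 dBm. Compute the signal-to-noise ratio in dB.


SNR = -26.2 - (-62.8) = 36.6 dB

36.6 dB


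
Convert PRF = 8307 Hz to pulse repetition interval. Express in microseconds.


PRI = 1/8307 = 0.0001203804 s = 120.4 us

120.4 us


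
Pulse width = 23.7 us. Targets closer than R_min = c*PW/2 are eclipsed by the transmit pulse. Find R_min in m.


R_min = 3e8 * 23.7e-6 / 2 = 3555.0 m

3555.0 m


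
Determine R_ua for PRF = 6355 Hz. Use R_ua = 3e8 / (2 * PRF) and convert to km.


R_ua = 3e8 / (2 * 6355) = 23603.5 m = 23.6 km

23.6 km


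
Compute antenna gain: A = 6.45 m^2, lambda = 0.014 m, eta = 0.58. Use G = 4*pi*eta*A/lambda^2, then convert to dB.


G_linear = 4*pi*0.58*6.45/0.014^2 = 239850.98
G_dB = 10*log10(239850.98) = 53.8 dB

53.8 dB


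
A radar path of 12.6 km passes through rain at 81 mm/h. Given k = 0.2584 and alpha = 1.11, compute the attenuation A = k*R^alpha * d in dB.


gamma = 0.2584 * 81^1.11 = 33.939925 dB/km
A = 33.939925 * 12.6 = 427.64 dB

427.64 dB


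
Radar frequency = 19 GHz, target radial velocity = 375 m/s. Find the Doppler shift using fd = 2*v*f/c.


fd = 2 * 375 * 19000000000.0 / 3e8 = 47500.0 Hz

47500.0 Hz


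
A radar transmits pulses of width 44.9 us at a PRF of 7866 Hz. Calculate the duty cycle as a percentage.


DC = 44.9e-6 * 7866 * 100 = 35.32%

35.32%


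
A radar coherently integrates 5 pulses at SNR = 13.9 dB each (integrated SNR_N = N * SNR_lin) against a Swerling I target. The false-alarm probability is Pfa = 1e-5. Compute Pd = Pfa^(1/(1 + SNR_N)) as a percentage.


SNR_lin = 10^(13.9/10) = 24.54709
SNR_N = 5 * 24.54709 = 122.73545
1/(1 + SNR_N) = 1/123.73545 = 0.0080818
Pd = (1e-5)^0.0080818 = 0.91115
Pd = 91.1%

91.1%


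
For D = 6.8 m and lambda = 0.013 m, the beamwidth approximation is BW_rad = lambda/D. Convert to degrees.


BW_rad = 0.013 / 6.8 = 0.001912
BW_deg = 0.11 degrees

0.11 degrees


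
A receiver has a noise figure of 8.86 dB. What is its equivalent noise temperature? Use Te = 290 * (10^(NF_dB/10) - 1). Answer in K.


NF_lin = 10^(8.86/10) = 7.691304
Te = 290 * (7.691304 - 1) = 1940.5 K

1940.5 K


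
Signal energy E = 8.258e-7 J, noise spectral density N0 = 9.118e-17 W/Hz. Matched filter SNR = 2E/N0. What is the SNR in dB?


SNR_lin = 2 * 8.258e-7 / 9.118e-17 = 1.811e10
SNR_dB = 10*log10(1.811e10) = 102.6 dB

102.6 dB


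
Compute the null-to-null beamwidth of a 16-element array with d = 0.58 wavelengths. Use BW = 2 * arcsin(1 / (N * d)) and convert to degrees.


1/(N*d) = 1/(16*0.58) = 0.107759
BW = 2*arcsin(0.107759) = 12.4 degrees

12.4 degrees


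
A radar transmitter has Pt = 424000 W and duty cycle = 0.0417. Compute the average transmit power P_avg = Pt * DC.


P_avg = 424000 * 0.0417 = 17680.8 W

17680.8 W


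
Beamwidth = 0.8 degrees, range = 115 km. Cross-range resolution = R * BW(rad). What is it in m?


BW_rad = 0.013962634
CR = 115000 * 0.013962634 = 1605.7 m

1605.7 m


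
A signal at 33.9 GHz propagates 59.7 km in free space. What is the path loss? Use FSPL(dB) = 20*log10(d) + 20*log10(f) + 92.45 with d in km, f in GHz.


20*log10(59.7) = 35.52
20*log10(33.9) = 30.6
FSPL = 158.6 dB

158.6 dB


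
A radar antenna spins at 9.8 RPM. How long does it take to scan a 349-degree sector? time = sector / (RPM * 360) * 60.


t = 349 / (9.8 * 360) * 60 = 5.94 s

5.94 s


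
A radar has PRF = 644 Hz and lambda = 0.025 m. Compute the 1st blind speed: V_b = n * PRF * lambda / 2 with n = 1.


V_blind = 1 * 644 * 0.025 / 2 = 8.1 m/s

8.1 m/s


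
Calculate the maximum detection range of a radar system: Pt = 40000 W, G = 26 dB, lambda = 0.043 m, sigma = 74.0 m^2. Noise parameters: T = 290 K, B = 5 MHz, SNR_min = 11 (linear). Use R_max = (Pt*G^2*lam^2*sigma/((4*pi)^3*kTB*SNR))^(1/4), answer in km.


G_lin = 10^(26/10) = 398.107171
R^4 = 40000 * 398.107171^2 * 0.043^2 * 74.0 / ((4*pi)^3 * 1.38e-23 * 290 * 5000000.0 * 11)
R^4 = 1.98591e18 m^4
R_max = (1.98591e18)^(1/4) = 37539.6 m = 37.5 km

37.5 km


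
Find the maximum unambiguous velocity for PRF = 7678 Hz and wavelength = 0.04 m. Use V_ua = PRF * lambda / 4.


V_ua = 7678 * 0.04 / 4 = 76.8 m/s

76.8 m/s


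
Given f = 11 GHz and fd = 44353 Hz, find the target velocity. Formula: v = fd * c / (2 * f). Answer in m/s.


v = 44353 * 3e8 / (2 * 11000000000.0) = 604.8 m/s

604.8 m/s


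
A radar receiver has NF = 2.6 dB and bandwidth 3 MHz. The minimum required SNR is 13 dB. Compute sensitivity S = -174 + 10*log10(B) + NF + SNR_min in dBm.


10*log10(3000000.0) = 64.77
S = -174 + 64.77 + 2.6 + 13 = -93.6 dBm

-93.6 dBm


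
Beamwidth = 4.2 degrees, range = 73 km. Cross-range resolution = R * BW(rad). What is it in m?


BW_rad = 0.073303829
CR = 73000 * 0.073303829 = 5351.2 m

5351.2 m


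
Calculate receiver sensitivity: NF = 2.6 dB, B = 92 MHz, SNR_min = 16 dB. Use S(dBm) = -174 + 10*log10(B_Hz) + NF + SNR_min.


10*log10(92000000.0) = 79.64
S = -174 + 79.64 + 2.6 + 16 = -75.8 dBm

-75.8 dBm


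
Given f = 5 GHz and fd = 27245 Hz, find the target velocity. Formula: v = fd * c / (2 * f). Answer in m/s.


v = 27245 * 3e8 / (2 * 5000000000.0) = 817.4 m/s

817.4 m/s


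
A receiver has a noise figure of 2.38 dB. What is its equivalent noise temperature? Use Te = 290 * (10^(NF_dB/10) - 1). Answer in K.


NF_lin = 10^(2.38/10) = 1.729816
Te = 290 * (1.729816 - 1) = 211.6 K

211.6 K


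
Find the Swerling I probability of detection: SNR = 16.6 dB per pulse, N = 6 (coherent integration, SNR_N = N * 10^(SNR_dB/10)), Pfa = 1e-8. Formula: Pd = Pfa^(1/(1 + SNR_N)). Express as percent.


SNR_lin = 10^(16.6/10) = 45.70882
SNR_N = 6 * 45.70882 = 274.25292
1/(1 + SNR_N) = 1/275.25292 = 0.003633
Pd = (1e-8)^0.003633 = 0.93527
Pd = 93.5%

93.5%


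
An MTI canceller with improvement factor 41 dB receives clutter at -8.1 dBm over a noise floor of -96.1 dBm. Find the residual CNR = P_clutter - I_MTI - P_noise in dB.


CNR = -8.1 - 41 - (-96.1) = 47.0 dB

47.0 dB


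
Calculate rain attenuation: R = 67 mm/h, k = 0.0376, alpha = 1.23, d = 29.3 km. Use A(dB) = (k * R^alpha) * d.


gamma = 0.0376 * 67^1.23 = 6.626128 dB/km
A = 6.626128 * 29.3 = 194.15 dB

194.15 dB


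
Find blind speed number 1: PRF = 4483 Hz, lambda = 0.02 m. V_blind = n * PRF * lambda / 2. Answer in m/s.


V_blind = 1 * 4483 * 0.02 / 2 = 44.8 m/s

44.8 m/s


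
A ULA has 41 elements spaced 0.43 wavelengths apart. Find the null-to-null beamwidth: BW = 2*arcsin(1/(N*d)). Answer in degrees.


1/(N*d) = 1/(41*0.43) = 0.056721
BW = 2*arcsin(0.056721) = 6.5 degrees

6.5 degrees


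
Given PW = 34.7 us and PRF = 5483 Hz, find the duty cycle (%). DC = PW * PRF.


DC = 34.7e-6 * 5483 * 100 = 19.03%

19.03%


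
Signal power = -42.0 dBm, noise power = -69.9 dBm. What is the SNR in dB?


SNR = -42.0 - (-69.9) = 27.9 dB

27.9 dB


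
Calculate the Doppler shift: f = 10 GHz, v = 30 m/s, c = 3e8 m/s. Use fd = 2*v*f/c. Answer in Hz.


fd = 2 * 30 * 10000000000.0 / 3e8 = 2000.0 Hz

2000.0 Hz


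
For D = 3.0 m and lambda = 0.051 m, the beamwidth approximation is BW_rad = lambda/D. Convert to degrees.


BW_rad = 0.051 / 3.0 = 0.017
BW_deg = 0.97 degrees

0.97 degrees


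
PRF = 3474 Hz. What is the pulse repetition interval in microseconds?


PRI = 1/3474 = 0.0002878526 s = 287.9 us

287.9 us


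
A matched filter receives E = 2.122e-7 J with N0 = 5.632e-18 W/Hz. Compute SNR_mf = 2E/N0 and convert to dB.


SNR_lin = 2 * 2.122e-7 / 5.632e-18 = 7.536e10
SNR_dB = 10*log10(7.536e10) = 108.8 dB

108.8 dB


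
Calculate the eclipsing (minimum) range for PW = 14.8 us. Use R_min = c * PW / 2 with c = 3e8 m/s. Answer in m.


R_min = 3e8 * 14.8e-6 / 2 = 2220.0 m

2220.0 m


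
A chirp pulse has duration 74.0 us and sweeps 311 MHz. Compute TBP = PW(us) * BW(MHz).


TBP = 74.0 * 311 = 23014.0

23014.0


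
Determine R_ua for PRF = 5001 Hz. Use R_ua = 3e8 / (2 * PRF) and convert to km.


R_ua = 3e8 / (2 * 5001) = 29994.0 m = 30.0 km

30.0 km


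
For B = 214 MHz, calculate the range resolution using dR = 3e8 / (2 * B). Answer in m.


dR = 3e8 / (2 * 214000000.0) = 0.7 m

0.7 m


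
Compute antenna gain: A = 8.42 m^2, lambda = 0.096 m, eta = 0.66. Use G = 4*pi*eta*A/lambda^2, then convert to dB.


G_linear = 4*pi*0.66*8.42/0.096^2 = 7577.46
G_dB = 10*log10(7577.46) = 38.8 dB

38.8 dB


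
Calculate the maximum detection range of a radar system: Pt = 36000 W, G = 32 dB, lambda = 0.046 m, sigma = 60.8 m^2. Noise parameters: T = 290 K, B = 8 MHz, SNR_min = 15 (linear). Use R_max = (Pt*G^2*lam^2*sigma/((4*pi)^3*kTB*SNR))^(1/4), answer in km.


G_lin = 10^(32/10) = 1584.893192
R^4 = 36000 * 1584.893192^2 * 0.046^2 * 60.8 / ((4*pi)^3 * 1.38e-23 * 290 * 8000000.0 * 15)
R^4 = 1.22077e19 m^4
R_max = (1.22077e19)^(1/4) = 59109.7 m = 59.1 km

59.1 km


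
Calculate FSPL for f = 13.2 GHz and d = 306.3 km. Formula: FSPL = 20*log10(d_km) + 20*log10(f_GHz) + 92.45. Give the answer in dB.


20*log10(306.3) = 49.72
20*log10(13.2) = 22.41
FSPL = 164.6 dB

164.6 dB


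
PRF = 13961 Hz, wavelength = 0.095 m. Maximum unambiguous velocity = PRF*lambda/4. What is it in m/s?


V_ua = 13961 * 0.095 / 4 = 331.6 m/s

331.6 m/s


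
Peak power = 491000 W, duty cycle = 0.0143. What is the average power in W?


P_avg = 491000 * 0.0143 = 7021.3 W

7021.3 W


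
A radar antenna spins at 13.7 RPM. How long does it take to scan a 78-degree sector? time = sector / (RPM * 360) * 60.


t = 78 / (13.7 * 360) * 60 = 0.95 s

0.95 s


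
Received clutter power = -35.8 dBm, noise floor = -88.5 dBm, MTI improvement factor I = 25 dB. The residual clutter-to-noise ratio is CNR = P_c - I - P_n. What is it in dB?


CNR = -35.8 - 25 - (-88.5) = 27.7 dB

27.7 dB


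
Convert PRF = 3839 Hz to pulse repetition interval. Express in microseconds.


PRI = 1/3839 = 0.0002604845 s = 260.5 us

260.5 us


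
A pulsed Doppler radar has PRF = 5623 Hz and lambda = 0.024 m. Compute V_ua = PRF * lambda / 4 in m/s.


V_ua = 5623 * 0.024 / 4 = 33.7 m/s

33.7 m/s


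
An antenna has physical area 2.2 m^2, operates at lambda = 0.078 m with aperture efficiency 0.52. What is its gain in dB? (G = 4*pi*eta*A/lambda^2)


G_linear = 4*pi*0.52*2.2/0.078^2 = 2362.91
G_dB = 10*log10(2362.91) = 33.7 dB

33.7 dB


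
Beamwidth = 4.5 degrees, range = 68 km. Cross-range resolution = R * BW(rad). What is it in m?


BW_rad = 0.078539816
CR = 68000 * 0.078539816 = 5340.7 m

5340.7 m


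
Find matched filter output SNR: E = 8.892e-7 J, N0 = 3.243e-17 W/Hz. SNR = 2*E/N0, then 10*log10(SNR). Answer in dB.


SNR_lin = 2 * 8.892e-7 / 3.243e-17 = 5.484e10
SNR_dB = 10*log10(5.484e10) = 107.4 dB

107.4 dB


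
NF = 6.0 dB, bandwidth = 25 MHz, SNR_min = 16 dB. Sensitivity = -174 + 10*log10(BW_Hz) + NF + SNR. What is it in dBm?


10*log10(25000000.0) = 73.98
S = -174 + 73.98 + 6.0 + 16 = -78.0 dBm

-78.0 dBm


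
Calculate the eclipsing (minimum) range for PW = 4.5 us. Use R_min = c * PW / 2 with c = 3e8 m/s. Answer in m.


R_min = 3e8 * 4.5e-6 / 2 = 675.0 m

675.0 m


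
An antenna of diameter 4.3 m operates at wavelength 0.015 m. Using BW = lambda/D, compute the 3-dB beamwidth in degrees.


BW_rad = 0.015 / 4.3 = 0.003488
BW_deg = 0.2 degrees

0.2 degrees


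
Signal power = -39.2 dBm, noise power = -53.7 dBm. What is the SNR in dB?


SNR = -39.2 - (-53.7) = 14.5 dB

14.5 dB


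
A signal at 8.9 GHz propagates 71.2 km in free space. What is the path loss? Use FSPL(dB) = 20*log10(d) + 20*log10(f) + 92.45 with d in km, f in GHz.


20*log10(71.2) = 37.05
20*log10(8.9) = 18.99
FSPL = 148.5 dB

148.5 dB


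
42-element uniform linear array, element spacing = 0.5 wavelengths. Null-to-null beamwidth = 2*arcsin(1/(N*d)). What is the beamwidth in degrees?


1/(N*d) = 1/(42*0.5) = 0.047619
BW = 2*arcsin(0.047619) = 5.5 degrees

5.5 degrees


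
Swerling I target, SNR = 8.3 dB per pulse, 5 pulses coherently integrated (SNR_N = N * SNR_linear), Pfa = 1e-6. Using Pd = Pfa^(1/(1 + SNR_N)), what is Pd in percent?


SNR_lin = 10^(8.3/10) = 6.76083
SNR_N = 5 * 6.76083 = 33.80415
1/(1 + SNR_N) = 1/34.80415 = 0.0287322
Pd = (1e-6)^0.0287322 = 0.67237
Pd = 67.2%

67.2%


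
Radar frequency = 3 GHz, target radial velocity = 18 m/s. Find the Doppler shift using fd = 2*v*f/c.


fd = 2 * 18 * 3000000000.0 / 3e8 = 360.0 Hz

360.0 Hz


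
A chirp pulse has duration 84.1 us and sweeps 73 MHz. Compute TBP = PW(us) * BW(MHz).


TBP = 84.1 * 73 = 6139.3

6139.3


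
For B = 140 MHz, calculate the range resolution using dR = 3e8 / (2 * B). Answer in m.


dR = 3e8 / (2 * 140000000.0) = 1.07 m

1.07 m


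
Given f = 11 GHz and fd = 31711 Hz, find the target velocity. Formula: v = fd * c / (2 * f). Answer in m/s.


v = 31711 * 3e8 / (2 * 11000000000.0) = 432.4 m/s

432.4 m/s


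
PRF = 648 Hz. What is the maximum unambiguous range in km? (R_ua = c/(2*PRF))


R_ua = 3e8 / (2 * 648) = 231481.5 m = 231.5 km

231.5 km


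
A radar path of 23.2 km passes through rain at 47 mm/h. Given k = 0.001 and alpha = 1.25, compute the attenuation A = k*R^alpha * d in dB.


gamma = 0.001 * 47^1.25 = 0.123062 dB/km
A = 0.123062 * 23.2 = 2.86 dB

2.86 dB


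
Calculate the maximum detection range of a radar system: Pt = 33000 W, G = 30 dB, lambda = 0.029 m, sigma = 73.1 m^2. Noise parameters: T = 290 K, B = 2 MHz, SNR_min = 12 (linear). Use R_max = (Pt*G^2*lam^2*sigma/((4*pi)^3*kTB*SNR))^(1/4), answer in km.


G_lin = 10^(30/10) = 1000.0
R^4 = 33000 * 1000.0^2 * 0.029^2 * 73.1 / ((4*pi)^3 * 1.38e-23 * 290 * 2000000.0 * 12)
R^4 = 1.06441e19 m^4
R_max = (1.06441e19)^(1/4) = 57118.6 m = 57.1 km

57.1 km


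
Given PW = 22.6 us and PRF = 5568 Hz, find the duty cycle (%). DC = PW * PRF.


DC = 22.6e-6 * 5568 * 100 = 12.58%

12.58%


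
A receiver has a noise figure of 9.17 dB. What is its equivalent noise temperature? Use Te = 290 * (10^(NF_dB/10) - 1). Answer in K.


NF_lin = 10^(9.17/10) = 8.260379
Te = 290 * (8.260379 - 1) = 2105.5 K

2105.5 K


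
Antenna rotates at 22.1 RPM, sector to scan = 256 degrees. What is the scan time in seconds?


t = 256 / (22.1 * 360) * 60 = 1.93 s

1.93 s


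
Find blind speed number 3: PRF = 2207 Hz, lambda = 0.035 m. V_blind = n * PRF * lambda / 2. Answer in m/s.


V_blind = 3 * 2207 * 0.035 / 2 = 115.9 m/s

115.9 m/s


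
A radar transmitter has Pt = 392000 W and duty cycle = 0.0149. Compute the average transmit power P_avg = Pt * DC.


P_avg = 392000 * 0.0149 = 5840.8 W

5840.8 W


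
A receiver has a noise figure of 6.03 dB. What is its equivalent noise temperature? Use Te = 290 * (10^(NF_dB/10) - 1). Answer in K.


NF_lin = 10^(6.03/10) = 4.008667
Te = 290 * (4.008667 - 1) = 872.5 K

872.5 K


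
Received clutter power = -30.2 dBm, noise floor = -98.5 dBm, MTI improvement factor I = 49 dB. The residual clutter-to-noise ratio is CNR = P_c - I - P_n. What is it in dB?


CNR = -30.2 - 49 - (-98.5) = 19.3 dB

19.3 dB


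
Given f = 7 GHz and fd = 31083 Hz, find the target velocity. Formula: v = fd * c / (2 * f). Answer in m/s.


v = 31083 * 3e8 / (2 * 7000000000.0) = 666.1 m/s

666.1 m/s


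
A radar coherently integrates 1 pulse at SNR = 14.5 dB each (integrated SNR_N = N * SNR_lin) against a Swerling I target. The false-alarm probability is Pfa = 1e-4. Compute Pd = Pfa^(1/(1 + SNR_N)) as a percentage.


SNR_lin = 10^(14.5/10) = 28.18383
SNR_N = 1 * 28.18383 = 28.18383
1/(1 + SNR_N) = 1/29.18383 = 0.0342656
Pd = (1e-4)^0.0342656 = 0.72935
Pd = 72.9%

72.9%


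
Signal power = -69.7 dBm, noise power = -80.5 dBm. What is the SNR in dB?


SNR = -69.7 - (-80.5) = 10.8 dB

10.8 dB


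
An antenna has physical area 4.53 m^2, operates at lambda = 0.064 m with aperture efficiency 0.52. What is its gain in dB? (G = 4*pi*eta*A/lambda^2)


G_linear = 4*pi*0.52*4.53/0.064^2 = 7226.89
G_dB = 10*log10(7226.89) = 38.6 dB

38.6 dB


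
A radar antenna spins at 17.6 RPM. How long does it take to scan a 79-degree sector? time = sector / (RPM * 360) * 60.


t = 79 / (17.6 * 360) * 60 = 0.75 s

0.75 s


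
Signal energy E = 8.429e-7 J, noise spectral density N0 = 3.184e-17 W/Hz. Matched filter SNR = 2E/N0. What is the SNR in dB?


SNR_lin = 2 * 8.429e-7 / 3.184e-17 = 5.295e10
SNR_dB = 10*log10(5.295e10) = 107.2 dB

107.2 dB


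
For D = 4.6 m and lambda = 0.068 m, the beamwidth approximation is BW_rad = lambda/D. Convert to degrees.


BW_rad = 0.068 / 4.6 = 0.014783
BW_deg = 0.85 degrees

0.85 degrees


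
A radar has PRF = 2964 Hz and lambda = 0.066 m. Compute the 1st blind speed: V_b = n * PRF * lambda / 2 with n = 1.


V_blind = 1 * 2964 * 0.066 / 2 = 97.8 m/s

97.8 m/s


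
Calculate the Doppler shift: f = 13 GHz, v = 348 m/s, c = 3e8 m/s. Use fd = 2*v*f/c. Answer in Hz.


fd = 2 * 348 * 13000000000.0 / 3e8 = 30160.0 Hz

30160.0 Hz


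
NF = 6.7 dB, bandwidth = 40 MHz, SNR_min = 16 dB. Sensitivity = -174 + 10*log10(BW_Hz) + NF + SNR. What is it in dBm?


10*log10(40000000.0) = 76.02
S = -174 + 76.02 + 6.7 + 16 = -75.3 dBm

-75.3 dBm


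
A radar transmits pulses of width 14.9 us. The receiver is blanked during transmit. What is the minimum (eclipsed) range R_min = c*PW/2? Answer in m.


R_min = 3e8 * 14.9e-6 / 2 = 2235.0 m

2235.0 m


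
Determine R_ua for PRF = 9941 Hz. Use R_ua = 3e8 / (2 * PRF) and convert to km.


R_ua = 3e8 / (2 * 9941) = 15089.0 m = 15.1 km

15.1 km


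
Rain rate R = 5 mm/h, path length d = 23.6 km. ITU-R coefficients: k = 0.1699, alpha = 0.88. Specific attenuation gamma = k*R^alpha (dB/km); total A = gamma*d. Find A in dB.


gamma = 0.1699 * 5^0.88 = 0.700305 dB/km
A = 0.700305 * 23.6 = 16.53 dB

16.53 dB


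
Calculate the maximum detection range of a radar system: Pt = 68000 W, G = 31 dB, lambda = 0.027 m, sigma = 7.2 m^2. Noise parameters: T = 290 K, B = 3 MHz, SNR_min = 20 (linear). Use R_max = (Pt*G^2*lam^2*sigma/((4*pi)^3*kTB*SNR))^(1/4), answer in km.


G_lin = 10^(31/10) = 1258.925412
R^4 = 68000 * 1258.925412^2 * 0.027^2 * 7.2 / ((4*pi)^3 * 1.38e-23 * 290 * 3000000.0 * 20)
R^4 = 1.18716e18 m^4
R_max = (1.18716e18)^(1/4) = 33008.6 m = 33.0 km

33.0 km


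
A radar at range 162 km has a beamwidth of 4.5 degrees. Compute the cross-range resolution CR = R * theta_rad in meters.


BW_rad = 0.078539816
CR = 162000 * 0.078539816 = 12723.5 m

12723.5 m


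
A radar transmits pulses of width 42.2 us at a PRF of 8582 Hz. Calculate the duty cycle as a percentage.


DC = 42.2e-6 * 8582 * 100 = 36.22%

36.22%


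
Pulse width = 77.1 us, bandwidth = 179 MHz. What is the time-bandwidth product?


TBP = 77.1 * 179 = 13800.9

13800.9


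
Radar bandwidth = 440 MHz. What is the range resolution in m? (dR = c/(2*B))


dR = 3e8 / (2 * 440000000.0) = 0.34 m

0.34 m


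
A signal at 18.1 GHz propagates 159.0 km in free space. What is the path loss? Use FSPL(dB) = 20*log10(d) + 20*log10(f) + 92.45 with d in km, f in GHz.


20*log10(159.0) = 44.03
20*log10(18.1) = 25.15
FSPL = 161.6 dB

161.6 dB


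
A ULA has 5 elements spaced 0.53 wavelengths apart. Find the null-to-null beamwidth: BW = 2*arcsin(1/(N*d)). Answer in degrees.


1/(N*d) = 1/(5*0.53) = 0.377358
BW = 2*arcsin(0.377358) = 44.3 degrees

44.3 degrees


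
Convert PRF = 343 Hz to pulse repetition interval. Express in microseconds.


PRI = 1/343 = 0.0029154519 s = 2915.5 us

2915.5 us


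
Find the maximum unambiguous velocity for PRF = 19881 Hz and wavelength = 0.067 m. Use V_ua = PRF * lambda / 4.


V_ua = 19881 * 0.067 / 4 = 333.0 m/s

333.0 m/s


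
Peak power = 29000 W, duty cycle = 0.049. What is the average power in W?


P_avg = 29000 * 0.049 = 1421.0 W

1421.0 W


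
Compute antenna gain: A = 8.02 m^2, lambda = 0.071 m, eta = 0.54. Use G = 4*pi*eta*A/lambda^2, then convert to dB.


G_linear = 4*pi*0.54*8.02/0.071^2 = 10795.96
G_dB = 10*log10(10795.96) = 40.3 dB

40.3 dB


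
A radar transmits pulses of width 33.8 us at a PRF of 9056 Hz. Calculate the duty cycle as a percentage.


DC = 33.8e-6 * 9056 * 100 = 30.61%

30.61%


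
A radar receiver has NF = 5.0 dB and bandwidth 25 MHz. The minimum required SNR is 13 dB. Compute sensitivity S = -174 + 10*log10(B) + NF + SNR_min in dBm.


10*log10(25000000.0) = 73.98
S = -174 + 73.98 + 5.0 + 13 = -82.0 dBm

-82.0 dBm


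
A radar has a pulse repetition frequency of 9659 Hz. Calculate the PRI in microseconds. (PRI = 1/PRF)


PRI = 1/9659 = 0.0001035304 s = 103.5 us

103.5 us


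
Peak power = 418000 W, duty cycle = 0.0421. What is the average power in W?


P_avg = 418000 * 0.0421 = 17597.8 W

17597.8 W


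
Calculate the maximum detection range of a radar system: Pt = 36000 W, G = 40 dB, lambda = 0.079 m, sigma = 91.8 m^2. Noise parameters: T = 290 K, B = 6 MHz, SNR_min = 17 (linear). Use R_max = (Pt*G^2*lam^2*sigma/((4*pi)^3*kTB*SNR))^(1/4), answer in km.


G_lin = 10^(40/10) = 10000.0
R^4 = 36000 * 10000.0^2 * 0.079^2 * 91.8 / ((4*pi)^3 * 1.38e-23 * 290 * 6000000.0 * 17)
R^4 = 2.5462e21 m^4
R_max = (2.5462e21)^(1/4) = 224632.8 m = 224.6 km

224.6 km


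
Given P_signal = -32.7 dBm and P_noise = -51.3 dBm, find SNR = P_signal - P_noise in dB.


SNR = -32.7 - (-51.3) = 18.6 dB

18.6 dB


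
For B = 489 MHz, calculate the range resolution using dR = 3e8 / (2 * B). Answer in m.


dR = 3e8 / (2 * 489000000.0) = 0.31 m

0.31 m


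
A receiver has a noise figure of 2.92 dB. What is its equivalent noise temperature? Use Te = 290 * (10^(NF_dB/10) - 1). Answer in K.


NF_lin = 10^(2.92/10) = 1.958845
Te = 290 * (1.958845 - 1) = 278.1 K

278.1 K


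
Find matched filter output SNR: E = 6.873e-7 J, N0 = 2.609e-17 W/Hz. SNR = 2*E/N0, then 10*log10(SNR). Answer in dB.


SNR_lin = 2 * 6.873e-7 / 2.609e-17 = 5.269e10
SNR_dB = 10*log10(5.269e10) = 107.2 dB

107.2 dB


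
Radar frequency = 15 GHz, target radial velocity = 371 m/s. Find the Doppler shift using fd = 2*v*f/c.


fd = 2 * 371 * 15000000000.0 / 3e8 = 37100.0 Hz

37100.0 Hz


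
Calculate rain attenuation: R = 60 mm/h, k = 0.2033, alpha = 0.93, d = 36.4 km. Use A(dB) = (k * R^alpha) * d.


gamma = 0.2033 * 60^0.93 = 9.158367 dB/km
A = 9.158367 * 36.4 = 333.36 dB

333.36 dB


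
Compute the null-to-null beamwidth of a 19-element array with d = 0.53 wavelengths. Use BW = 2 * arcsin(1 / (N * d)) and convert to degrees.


1/(N*d) = 1/(19*0.53) = 0.099305
BW = 2*arcsin(0.099305) = 11.4 degrees

11.4 degrees


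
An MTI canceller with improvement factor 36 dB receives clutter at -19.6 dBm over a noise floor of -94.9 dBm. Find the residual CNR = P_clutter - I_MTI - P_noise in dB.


CNR = -19.6 - 36 - (-94.9) = 39.3 dB

39.3 dB


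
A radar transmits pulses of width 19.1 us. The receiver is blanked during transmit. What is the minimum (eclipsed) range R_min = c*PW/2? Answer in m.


R_min = 3e8 * 19.1e-6 / 2 = 2865.0 m

2865.0 m


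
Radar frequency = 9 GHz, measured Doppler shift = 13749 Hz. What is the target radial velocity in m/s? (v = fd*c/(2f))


v = 13749 * 3e8 / (2 * 9000000000.0) = 229.2 m/s

229.2 m/s


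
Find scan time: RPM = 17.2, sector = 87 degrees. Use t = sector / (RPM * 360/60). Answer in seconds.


t = 87 / (17.2 * 360) * 60 = 0.84 s

0.84 s


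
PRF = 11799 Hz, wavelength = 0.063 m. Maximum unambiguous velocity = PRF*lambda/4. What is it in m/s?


V_ua = 11799 * 0.063 / 4 = 185.8 m/s

185.8 m/s


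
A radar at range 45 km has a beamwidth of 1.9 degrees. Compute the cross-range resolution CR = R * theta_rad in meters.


BW_rad = 0.033161256
CR = 45000 * 0.033161256 = 1492.3 m

1492.3 m


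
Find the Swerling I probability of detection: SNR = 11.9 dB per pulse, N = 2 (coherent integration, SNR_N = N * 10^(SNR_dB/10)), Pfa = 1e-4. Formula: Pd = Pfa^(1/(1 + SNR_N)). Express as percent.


SNR_lin = 10^(11.9/10) = 15.48817
SNR_N = 2 * 15.48817 = 30.97634
1/(1 + SNR_N) = 1/31.97634 = 0.0312731
Pd = (1e-4)^0.0312731 = 0.74973
Pd = 75.0%

75.0%
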